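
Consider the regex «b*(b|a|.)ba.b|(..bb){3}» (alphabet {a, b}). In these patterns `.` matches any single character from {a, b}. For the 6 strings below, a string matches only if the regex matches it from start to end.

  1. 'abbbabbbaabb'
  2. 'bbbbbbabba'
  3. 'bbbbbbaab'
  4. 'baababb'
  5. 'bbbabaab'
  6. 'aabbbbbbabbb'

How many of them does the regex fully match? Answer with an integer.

1 → match
2 → no match
3 → match
4 → no match
5 → match
6 → match
Total matched: 4

4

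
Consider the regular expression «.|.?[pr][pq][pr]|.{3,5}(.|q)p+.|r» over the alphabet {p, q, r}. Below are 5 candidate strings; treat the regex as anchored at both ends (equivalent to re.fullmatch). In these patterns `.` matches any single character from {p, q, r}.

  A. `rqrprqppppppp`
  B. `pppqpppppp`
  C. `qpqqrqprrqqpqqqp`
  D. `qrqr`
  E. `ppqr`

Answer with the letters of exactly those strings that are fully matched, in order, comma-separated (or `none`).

A → match
B → match
C → no match
D → match
E → match

A, B, D, E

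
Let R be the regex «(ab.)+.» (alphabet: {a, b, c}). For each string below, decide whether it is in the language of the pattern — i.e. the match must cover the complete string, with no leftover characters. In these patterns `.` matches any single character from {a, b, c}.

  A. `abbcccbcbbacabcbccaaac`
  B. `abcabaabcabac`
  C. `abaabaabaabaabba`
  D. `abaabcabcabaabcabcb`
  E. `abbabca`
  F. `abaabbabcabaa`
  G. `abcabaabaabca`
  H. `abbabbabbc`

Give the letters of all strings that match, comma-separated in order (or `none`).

B, C, D, E, F, G, H

A → no match
B → match
C → match
D → match
E → match
F → match
G → match
H → match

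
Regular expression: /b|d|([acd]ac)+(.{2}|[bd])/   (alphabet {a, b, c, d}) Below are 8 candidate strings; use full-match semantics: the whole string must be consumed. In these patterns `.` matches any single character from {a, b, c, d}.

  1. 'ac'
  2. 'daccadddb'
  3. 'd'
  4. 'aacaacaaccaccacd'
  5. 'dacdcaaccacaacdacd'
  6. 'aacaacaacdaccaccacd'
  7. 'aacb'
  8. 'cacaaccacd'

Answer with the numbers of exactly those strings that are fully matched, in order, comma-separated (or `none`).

3, 4, 6, 7, 8

1 → no match
2 → no match
3 → match
4 → match
5 → no match
6 → match
7 → match
8 → match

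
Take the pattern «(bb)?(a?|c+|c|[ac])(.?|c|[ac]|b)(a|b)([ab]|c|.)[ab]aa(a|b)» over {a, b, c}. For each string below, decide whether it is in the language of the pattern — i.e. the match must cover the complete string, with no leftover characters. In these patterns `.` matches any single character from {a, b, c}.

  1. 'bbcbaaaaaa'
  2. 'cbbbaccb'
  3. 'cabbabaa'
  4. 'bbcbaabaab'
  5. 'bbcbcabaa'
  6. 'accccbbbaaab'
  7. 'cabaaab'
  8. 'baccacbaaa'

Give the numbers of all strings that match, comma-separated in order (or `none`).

1, 4, 7

1 → match
2 → no match
3 → no match
4 → match
5 → no match
6 → no match
7 → match
8 → no match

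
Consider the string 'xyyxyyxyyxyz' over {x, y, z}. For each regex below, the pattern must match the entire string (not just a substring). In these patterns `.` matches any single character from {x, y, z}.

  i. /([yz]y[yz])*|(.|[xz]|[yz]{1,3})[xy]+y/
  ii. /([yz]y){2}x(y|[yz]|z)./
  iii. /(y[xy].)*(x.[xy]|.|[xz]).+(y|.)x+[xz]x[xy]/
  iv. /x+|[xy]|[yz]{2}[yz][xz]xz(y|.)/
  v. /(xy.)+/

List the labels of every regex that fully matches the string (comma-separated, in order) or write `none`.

i → no match
ii → no match
iii → no match
iv → no match
v → match

v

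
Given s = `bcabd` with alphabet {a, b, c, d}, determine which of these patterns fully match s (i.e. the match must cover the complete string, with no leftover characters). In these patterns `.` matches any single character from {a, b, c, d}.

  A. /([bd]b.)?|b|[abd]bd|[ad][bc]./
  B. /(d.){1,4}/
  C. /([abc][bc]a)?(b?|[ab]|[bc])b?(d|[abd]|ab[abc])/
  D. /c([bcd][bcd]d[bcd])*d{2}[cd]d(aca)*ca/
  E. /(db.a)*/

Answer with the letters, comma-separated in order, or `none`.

C

A → no match
B → no match — must start with `d`
C → match
D → no match — must start with `c`
E → no match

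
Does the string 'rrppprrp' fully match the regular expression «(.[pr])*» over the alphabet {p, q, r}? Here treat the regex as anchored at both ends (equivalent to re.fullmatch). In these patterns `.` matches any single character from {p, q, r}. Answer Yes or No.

Yes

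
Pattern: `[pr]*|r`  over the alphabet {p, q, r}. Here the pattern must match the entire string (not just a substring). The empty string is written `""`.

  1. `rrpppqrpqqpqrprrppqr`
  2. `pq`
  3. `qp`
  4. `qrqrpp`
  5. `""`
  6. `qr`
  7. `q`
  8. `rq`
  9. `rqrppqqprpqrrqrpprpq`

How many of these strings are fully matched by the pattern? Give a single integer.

1

1 → no match
2 → no match
3 → no match
4 → no match
5 → match
6 → no match
7 → no match
8 → no match
9 → no match
Total matched: 1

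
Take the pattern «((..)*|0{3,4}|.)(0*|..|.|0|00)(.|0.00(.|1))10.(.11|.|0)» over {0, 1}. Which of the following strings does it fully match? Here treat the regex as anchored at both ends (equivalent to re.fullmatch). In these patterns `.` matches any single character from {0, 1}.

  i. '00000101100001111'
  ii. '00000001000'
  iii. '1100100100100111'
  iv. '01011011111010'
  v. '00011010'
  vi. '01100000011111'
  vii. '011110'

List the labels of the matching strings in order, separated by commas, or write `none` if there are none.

ii, iii, iv, v

i → no match
ii → match
iii → match
iv → match
v → match
vi → no match
vii → no match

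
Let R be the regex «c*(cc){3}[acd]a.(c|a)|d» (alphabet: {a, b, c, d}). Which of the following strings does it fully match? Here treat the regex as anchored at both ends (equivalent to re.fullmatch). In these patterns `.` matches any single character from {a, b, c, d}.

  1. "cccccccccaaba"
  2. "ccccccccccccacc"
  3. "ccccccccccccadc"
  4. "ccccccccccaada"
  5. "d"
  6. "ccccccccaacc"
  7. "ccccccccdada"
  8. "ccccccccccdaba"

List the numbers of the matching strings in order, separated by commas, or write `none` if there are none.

1, 2, 3, 4, 5, 6, 7, 8

1 → match
2 → match
3 → match
4 → match
5 → match
6 → match
7 → match
8 → match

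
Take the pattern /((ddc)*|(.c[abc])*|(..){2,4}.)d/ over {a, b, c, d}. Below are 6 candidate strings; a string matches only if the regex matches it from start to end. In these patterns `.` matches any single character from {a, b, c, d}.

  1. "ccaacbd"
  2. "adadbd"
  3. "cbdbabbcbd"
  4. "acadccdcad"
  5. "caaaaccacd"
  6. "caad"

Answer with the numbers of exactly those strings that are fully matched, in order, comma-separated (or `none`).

1 → match
2 → match
3 → match
4 → match
5 → match
6 → no match

1, 2, 3, 4, 5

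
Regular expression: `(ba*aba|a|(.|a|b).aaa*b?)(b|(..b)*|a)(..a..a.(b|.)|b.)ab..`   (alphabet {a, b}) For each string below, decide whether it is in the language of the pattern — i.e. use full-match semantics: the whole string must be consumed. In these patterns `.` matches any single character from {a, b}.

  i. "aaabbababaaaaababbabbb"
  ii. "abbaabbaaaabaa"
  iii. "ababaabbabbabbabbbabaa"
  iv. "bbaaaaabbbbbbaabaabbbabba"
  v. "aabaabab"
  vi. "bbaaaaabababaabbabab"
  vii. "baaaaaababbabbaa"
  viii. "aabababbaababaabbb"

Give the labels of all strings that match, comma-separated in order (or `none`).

ii, iii, iv, v, vi

i → no match
ii → match
iii → match
iv → match
v. "aabaabab" → match
vi → match
vii → no match
viii → no match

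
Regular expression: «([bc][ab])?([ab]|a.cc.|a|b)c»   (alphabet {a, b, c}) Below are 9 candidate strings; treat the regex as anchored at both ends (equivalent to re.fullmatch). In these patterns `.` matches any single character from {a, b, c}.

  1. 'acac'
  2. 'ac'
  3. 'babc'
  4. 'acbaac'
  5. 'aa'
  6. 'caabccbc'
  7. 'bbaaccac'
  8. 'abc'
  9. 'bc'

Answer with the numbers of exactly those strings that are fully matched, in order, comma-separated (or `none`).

1. 'acac' → no match
2. 'ac' → match
3. 'babc' → match
4. 'acbaac' → no match
5. 'aa' → no match — must end with 'c'
6. 'caabccbc' → match
7. 'bbaaccac' → match
8. 'abc' → no match
9. 'bc' → match

2, 3, 6, 7, 9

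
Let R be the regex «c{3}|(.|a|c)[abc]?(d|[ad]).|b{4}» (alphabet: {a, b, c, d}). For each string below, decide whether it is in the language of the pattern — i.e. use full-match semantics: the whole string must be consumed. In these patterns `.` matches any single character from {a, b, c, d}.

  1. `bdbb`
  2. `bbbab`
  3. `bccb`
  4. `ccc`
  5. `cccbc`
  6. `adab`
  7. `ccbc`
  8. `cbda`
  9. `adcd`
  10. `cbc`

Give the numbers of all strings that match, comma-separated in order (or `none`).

4, 8

1 → no match
2 → no match
3 → no match
4 → match
5 → no match
6 → no match
7 → no match
8 → match
9 → no match
10 → no match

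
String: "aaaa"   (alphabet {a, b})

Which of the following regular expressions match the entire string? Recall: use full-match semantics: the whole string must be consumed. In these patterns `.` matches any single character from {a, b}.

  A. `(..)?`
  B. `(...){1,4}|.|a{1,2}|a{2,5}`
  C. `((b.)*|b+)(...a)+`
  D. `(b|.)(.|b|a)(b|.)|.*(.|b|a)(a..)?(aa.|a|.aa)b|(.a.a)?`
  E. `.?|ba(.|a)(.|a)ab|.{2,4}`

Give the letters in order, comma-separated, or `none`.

A → no match
B → match
C → match
D → match
E → match

B, C, D, E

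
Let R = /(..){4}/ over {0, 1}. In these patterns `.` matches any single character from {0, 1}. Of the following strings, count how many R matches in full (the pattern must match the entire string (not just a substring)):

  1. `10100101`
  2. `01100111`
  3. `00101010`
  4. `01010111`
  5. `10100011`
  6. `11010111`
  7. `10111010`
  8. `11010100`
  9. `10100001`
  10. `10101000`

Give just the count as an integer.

10

1 → match
2 → match
3 → match
4 → match
5 → match
6 → match
7 → match
8 → match
9 → match
10 → match
Total matched: 10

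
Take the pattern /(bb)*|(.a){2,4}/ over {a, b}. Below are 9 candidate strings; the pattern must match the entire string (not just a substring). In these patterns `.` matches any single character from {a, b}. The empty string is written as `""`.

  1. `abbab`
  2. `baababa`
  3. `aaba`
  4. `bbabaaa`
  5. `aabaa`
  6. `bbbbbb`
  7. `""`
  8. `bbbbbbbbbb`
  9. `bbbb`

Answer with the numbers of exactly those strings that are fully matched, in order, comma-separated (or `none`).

3, 6, 7, 8, 9

1 → no match
2 → no match
3 → match
4 → no match
5 → no match
6 → match
7 → match
8 → match
9 → match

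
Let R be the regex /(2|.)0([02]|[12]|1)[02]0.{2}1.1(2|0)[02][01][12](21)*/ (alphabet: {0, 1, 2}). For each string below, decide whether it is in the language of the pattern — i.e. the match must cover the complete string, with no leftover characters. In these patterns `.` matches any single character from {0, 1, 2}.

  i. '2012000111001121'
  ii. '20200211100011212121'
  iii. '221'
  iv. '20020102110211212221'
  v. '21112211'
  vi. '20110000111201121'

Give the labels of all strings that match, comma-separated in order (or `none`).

i

i → match
ii → no match
iii → no match
iv → no match
v → no match
vi → no match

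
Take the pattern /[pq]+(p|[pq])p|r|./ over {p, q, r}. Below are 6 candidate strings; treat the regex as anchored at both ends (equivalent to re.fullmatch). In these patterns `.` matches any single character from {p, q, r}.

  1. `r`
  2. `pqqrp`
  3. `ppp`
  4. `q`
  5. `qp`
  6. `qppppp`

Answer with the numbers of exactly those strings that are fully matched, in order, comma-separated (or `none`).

1, 3, 4, 6

1 → match
2 → no match
3 → match
4 → match
5 → no match
6 → match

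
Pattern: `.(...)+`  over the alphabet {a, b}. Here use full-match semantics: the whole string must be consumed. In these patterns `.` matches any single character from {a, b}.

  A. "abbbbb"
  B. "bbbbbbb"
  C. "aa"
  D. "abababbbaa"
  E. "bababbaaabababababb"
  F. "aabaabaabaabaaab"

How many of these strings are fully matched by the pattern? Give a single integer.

A → no match
B → match
C → no match
D → match
E → match
F → match
Total matched: 4

4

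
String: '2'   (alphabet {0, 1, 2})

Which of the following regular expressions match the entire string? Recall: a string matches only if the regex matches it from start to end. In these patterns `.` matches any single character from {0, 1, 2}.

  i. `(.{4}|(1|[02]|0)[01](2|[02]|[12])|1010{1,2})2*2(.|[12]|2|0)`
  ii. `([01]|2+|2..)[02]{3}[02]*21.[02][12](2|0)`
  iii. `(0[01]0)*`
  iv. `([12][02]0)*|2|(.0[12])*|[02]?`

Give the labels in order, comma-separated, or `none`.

iv

i → no match
ii → no match
iii → no match
iv → match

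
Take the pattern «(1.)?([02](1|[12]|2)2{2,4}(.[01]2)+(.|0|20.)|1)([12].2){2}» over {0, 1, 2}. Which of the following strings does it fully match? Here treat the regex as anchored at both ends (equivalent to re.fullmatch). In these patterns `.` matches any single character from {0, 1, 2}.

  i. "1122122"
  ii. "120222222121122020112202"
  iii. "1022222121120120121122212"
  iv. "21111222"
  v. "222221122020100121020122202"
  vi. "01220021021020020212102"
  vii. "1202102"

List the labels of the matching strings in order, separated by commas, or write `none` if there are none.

i → match
ii → match
iii → match
iv → no match
v → no match
vi → match
vii → match

i, ii, iii, vi, vii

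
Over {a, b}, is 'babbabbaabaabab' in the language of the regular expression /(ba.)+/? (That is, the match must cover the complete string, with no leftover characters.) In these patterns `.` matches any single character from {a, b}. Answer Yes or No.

Yes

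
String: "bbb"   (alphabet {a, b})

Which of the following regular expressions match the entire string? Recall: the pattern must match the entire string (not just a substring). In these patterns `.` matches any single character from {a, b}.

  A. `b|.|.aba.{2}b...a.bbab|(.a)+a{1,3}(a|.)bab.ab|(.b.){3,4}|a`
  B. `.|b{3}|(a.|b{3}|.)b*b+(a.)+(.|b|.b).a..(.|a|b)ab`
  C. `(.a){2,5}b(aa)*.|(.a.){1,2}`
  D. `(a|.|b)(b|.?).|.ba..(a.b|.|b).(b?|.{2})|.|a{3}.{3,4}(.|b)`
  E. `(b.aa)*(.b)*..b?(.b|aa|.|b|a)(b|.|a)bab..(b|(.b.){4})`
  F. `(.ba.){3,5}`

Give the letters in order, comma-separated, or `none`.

A → no match
B → match
C → no match
D → match
E → no match
F → no match

B, D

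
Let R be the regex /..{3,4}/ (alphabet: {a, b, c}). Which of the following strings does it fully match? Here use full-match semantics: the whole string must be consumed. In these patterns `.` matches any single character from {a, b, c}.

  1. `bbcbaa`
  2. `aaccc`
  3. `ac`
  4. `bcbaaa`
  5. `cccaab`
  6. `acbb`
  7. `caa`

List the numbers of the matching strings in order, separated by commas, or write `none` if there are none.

1 → no match
2 → match
3 → no match
4 → no match
5 → no match
6 → match
7 → no match

2, 6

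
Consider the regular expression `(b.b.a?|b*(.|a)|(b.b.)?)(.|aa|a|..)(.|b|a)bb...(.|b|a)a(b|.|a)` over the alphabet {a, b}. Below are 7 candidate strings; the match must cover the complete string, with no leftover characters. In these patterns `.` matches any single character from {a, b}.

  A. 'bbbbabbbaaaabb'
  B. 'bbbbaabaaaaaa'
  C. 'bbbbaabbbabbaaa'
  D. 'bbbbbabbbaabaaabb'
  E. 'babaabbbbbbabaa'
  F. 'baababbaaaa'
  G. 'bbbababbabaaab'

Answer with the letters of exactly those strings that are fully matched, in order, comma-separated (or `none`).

C, E, G

A → no match
B → no match
C → match
D → no match
E → match
F → no match
G → match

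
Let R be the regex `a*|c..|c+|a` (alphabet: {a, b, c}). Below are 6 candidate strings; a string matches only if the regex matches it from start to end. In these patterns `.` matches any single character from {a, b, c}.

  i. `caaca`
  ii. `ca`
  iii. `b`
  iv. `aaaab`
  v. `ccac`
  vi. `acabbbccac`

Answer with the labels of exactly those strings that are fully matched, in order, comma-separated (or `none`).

i → no match
ii → no match
iii → no match
iv → no match
v → no match
vi → no match

none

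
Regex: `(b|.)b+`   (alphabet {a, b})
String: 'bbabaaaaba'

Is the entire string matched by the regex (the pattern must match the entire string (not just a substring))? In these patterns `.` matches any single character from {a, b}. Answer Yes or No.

No

Every match must end with 'b', but 'bbabaaaaba' does not.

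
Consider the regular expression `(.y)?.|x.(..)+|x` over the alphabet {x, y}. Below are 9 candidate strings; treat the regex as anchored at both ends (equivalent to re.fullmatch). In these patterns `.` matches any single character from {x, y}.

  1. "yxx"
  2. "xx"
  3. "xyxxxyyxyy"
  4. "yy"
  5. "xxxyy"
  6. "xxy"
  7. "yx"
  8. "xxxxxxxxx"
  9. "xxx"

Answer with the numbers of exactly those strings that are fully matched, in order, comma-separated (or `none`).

3

1 → no match
2 → no match
3 → match
4 → no match
5 → no match
6 → no match
7 → no match
8 → no match
9 → no match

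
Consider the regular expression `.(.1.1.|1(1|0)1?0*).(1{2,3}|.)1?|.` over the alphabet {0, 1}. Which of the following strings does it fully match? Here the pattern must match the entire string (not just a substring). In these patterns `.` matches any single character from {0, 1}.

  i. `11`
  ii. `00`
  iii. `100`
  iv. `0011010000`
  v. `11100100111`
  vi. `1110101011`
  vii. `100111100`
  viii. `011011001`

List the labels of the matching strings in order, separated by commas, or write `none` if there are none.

i → no match
ii → no match
iii → no match
iv → no match
v → no match
vi → no match
vii → no match
viii → match

viii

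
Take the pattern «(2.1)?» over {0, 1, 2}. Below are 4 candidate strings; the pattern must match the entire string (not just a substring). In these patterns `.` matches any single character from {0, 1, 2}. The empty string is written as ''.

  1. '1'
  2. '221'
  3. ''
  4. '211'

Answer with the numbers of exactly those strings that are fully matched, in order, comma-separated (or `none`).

1 → no match
2 → match
3 → match
4 → match

2, 3, 4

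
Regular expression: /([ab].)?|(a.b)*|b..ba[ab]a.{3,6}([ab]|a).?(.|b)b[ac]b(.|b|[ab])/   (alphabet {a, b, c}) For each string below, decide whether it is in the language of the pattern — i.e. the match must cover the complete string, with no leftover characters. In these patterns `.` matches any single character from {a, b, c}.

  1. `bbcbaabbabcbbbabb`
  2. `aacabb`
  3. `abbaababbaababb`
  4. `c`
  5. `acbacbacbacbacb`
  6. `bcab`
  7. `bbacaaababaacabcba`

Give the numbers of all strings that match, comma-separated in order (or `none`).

1 → no match
2 → no match
3 → match
4 → no match
5 → match
6 → no match
7 → no match

3, 5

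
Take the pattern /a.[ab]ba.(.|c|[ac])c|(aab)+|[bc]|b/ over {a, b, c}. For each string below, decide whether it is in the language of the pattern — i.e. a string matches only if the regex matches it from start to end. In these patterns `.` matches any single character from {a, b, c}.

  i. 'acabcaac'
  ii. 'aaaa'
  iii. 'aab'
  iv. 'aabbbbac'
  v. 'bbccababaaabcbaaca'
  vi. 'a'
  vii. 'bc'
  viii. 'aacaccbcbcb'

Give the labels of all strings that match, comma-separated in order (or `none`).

iii

i → no match
ii → no match
iii → match
iv → no match
v → no match
vi → no match
vii → no match
viii → no match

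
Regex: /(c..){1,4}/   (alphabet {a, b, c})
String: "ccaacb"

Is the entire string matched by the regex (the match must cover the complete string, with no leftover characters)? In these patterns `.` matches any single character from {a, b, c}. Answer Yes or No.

No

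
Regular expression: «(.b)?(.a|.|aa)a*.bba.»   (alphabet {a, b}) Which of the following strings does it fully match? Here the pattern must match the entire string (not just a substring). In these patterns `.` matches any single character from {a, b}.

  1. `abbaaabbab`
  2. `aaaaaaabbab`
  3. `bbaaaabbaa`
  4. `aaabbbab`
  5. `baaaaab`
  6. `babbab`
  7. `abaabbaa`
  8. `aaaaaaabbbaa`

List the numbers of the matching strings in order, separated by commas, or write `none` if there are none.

1. `abbaaabbab` → match
2. `aaaaaaabbab` → match
3. `bbaaaabbaa` → match
4. `aaabbbab` → match
5. `baaaaab` → no match
6. `babbab` → match
7. `abaabbaa` → match
8. `aaaaaaabbbaa` → match

1, 2, 3, 4, 6, 7, 8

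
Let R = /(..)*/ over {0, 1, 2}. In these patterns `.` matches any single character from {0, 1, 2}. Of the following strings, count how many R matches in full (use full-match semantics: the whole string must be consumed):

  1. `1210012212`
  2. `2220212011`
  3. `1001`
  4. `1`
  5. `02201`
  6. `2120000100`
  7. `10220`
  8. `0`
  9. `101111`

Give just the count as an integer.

1 → match
2 → match
3 → match
4 → no match
5 → no match
6 → match
7 → no match
8 → no match
9 → match
Total matched: 5

5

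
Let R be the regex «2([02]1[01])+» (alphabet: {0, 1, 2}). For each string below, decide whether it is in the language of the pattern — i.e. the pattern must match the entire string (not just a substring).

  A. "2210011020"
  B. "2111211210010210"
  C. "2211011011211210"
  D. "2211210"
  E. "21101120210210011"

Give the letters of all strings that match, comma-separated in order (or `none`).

A → no match
B → no match
C → match
D → match
E → no match

C, D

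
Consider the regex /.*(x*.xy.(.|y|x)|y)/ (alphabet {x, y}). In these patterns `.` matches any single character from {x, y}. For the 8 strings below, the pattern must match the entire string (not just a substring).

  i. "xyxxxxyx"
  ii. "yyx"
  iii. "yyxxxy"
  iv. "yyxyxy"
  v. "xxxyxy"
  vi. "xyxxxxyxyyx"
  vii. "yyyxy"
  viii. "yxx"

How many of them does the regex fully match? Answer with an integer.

i. "xyxxxxyx" → no match
ii. "yyx" → no match
iii. "yyxxxy" → match
iv. "yyxyxy" → match
v. "xxxyxy" → match
vi. "xyxxxxyxyyx" → match
vii. "yyyxy" → match
viii. "yxx" → no match
Total matched: 5

5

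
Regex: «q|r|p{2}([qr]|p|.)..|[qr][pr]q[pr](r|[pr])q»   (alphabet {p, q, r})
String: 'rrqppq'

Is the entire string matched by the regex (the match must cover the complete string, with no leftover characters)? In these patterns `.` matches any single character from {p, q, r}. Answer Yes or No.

Yes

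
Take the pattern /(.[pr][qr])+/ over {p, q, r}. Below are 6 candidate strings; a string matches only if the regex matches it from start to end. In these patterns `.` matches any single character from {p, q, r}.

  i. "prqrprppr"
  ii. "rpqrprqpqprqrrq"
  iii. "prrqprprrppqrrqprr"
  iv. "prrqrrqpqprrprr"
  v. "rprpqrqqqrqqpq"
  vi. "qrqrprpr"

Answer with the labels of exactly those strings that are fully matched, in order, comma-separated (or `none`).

i, ii, iii, iv

i → match
ii → match
iii → match
iv → match
v → no match
vi → no match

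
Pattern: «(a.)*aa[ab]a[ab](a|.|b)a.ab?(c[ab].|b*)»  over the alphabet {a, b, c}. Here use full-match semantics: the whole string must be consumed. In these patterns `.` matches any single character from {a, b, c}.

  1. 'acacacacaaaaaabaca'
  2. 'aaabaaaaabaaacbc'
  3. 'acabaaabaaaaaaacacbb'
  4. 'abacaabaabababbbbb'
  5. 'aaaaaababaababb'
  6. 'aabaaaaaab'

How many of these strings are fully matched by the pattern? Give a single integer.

1 → no match
2 → match
3 → match
4 → match
5 → match
6 → match
Total matched: 5

5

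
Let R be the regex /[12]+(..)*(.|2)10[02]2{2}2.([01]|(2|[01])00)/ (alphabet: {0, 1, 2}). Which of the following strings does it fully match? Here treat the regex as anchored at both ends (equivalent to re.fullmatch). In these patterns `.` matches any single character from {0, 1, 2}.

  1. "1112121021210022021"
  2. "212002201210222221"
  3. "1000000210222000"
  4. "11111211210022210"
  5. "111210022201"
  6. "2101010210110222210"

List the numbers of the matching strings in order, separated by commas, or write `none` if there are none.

1 → no match
2 → match
3 → no match
4 → match
5 → match
6 → match

2, 4, 5, 6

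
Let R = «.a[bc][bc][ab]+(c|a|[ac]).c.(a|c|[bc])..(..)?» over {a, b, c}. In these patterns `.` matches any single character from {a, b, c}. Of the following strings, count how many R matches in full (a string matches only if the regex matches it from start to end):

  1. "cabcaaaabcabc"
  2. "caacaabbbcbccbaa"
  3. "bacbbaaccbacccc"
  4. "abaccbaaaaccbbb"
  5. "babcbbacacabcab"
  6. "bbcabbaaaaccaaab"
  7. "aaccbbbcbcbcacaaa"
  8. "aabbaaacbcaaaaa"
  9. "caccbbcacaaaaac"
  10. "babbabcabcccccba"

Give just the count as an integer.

1 → no match
2 → no match
3 → match
4 → no match
5 → no match
6 → no match
7 → no match
8 → no match
9 → match
10 → no match
Total matched: 2

2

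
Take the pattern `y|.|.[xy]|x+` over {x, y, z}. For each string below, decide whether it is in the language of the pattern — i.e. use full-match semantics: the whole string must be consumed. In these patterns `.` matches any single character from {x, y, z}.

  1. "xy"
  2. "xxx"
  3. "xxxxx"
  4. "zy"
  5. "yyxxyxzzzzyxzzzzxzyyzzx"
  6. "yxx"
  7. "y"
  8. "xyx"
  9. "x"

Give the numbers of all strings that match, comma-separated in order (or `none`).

1, 2, 3, 4, 7, 9

1 → match
2 → match
3 → match
4 → match
5 → no match
6 → no match
7 → match
8 → no match
9 → match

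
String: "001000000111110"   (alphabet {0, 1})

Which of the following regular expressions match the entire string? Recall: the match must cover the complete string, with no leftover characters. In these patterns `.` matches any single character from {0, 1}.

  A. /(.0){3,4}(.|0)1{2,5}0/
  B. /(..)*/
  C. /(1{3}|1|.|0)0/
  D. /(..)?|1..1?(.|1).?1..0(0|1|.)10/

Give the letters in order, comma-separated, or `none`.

A → match
B → no match
C → no match
D → no match

A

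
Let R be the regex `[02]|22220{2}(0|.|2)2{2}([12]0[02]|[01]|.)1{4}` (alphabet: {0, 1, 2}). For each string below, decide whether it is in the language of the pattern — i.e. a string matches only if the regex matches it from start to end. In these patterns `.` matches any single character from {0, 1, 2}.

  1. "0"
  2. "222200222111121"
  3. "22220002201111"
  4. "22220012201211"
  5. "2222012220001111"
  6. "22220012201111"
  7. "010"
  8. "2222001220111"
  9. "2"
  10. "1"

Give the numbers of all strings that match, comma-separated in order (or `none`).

1 → match
2 → no match
3 → match
4 → no match
5 → no match
6 → match
7 → no match
8 → no match
9 → match
10 → no match

1, 3, 6, 9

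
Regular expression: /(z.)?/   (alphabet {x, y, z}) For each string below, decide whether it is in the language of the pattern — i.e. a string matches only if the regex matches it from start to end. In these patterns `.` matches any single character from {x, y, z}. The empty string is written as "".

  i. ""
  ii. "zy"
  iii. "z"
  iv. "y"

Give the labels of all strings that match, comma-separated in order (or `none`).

i. "" → match
ii. "zy" → match
iii. "z" → no match
iv. "y" → no match

i, ii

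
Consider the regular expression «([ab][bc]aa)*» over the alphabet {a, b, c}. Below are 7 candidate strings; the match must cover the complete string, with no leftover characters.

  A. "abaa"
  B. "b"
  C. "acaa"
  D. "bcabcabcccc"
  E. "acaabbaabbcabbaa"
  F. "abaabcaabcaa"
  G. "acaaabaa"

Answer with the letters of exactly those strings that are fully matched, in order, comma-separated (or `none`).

A → match
B → no match
C → match
D → no match
E → no match
F → match
G → match

A, C, F, G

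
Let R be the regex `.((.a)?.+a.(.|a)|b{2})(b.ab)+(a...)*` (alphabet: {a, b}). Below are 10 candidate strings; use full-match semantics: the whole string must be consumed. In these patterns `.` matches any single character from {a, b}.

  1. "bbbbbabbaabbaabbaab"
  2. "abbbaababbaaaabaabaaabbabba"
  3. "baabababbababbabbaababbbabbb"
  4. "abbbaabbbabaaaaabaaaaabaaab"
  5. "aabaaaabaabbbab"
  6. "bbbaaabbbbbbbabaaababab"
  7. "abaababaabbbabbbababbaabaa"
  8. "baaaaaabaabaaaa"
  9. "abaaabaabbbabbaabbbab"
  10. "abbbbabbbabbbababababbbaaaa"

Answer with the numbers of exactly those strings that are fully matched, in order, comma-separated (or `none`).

1, 2, 3, 4, 5, 7, 8, 9, 10

1 → match
2 → match
3 → match
4 → match
5 → match
6 → no match
7 → match
8 → match
9 → match
10 → match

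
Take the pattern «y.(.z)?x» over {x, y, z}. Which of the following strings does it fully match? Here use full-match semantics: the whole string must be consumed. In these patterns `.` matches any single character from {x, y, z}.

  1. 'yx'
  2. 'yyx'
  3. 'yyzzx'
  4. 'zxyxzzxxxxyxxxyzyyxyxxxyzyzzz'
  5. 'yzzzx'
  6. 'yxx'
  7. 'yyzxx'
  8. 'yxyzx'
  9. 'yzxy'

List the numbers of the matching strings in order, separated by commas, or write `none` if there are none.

1 → no match
2 → match
3 → match
4 → no match — must start with 'y'
5 → match
6 → match
7 → no match
8 → match
9 → no match — must end with 'x'

2, 3, 5, 6, 8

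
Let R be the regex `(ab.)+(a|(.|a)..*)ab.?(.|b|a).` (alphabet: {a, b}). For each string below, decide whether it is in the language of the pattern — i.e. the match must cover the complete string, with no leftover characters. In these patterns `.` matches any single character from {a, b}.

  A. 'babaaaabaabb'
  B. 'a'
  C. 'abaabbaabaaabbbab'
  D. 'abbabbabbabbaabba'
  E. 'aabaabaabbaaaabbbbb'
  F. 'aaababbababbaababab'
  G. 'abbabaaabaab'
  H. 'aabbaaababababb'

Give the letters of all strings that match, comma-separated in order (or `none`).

D, G

A. 'babaaaabaabb' → no match — must start with 'ab'
B. 'a' → no match — must start with 'ab'
C → no match
D → match
E → no match — must start with 'ab'
F → no match — must start with 'ab'
G. 'abbabaaabaab' → match
H → no match — must start with 'ab'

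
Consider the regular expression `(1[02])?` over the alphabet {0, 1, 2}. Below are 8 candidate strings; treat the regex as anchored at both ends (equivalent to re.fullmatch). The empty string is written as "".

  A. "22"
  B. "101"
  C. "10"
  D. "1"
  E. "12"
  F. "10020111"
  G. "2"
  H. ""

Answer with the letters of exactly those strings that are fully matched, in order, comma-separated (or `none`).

C, E, H

A. "22" → no match
B. "101" → no match
C. "10" → match
D. "1" → no match
E. "12" → match
F. "10020111" → no match
G. "2" → no match
H. "" → match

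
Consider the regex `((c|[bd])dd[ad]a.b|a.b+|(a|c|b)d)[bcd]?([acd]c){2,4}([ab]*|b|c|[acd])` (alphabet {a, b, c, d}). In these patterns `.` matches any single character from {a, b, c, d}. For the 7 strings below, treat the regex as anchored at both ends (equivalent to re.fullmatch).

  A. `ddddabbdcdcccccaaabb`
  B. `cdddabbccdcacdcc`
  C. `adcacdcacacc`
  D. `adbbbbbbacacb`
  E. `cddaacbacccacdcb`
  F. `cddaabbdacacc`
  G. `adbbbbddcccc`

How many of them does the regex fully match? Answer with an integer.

A → match
B → match
C → match
D → match
E → match
F → match
G → match
Total matched: 7

7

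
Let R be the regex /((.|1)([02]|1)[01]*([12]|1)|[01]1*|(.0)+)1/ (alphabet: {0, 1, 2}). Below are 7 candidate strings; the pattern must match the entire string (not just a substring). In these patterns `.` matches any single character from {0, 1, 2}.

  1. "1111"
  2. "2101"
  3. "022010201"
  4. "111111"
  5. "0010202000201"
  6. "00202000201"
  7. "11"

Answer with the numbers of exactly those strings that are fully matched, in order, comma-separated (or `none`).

1 → match
2 → no match
3 → no match
4 → match
5 → match
6 → match
7 → match

1, 4, 5, 6, 7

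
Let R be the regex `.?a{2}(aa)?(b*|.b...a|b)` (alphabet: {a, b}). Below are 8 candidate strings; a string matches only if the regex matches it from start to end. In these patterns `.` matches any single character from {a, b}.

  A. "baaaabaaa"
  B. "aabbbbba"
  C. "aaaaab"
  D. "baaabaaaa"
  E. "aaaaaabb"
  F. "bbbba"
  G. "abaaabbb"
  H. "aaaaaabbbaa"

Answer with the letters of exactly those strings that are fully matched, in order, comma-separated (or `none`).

B, C, D, H

A → no match
B → match
C → match
D → match
E → no match
F → no match
G → no match
H → match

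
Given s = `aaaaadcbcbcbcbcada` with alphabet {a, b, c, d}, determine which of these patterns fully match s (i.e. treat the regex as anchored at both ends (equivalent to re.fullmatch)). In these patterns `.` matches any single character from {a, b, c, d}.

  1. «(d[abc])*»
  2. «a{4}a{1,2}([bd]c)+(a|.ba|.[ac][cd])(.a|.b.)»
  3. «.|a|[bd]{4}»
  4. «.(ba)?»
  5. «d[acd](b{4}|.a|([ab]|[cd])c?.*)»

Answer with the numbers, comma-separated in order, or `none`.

1 → no match
2 → match
3 → no match
4 → no match
5 → no match — must start with `d`

2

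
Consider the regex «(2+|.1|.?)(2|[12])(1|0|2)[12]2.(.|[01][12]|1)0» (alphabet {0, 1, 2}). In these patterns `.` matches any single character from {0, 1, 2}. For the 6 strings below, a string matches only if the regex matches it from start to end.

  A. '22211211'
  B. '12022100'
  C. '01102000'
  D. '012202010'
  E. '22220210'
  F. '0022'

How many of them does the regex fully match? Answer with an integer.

1

A → no match — must end with '0'
B → match
C → no match
D → no match
E → no match
F → no match — must end with '0'
Total matched: 1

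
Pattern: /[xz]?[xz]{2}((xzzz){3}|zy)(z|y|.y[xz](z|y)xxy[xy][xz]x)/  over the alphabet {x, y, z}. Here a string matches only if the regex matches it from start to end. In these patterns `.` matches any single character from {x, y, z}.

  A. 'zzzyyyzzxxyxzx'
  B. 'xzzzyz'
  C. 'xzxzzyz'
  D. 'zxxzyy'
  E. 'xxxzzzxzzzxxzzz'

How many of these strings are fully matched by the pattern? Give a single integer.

A → match
B → match
C → no match
D → match
E → no match
Total matched: 3

3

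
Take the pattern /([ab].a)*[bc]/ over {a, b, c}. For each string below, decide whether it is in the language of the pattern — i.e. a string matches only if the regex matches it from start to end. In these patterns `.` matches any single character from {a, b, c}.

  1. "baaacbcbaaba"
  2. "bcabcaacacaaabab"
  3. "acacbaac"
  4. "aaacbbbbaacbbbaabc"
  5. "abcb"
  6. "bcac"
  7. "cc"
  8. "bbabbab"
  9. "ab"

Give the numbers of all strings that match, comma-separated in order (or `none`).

6, 8

1 → no match
2 → no match
3 → no match
4 → no match
5 → no match
6 → match
7 → no match
8 → match
9 → no match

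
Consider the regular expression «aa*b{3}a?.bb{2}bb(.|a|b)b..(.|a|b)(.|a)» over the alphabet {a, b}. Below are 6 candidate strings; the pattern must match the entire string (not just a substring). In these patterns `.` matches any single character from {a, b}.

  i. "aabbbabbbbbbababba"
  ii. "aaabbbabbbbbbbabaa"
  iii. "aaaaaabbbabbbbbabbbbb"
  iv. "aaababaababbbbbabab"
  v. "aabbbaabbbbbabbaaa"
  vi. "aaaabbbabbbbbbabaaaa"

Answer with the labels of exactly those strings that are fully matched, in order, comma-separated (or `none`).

i, ii, iii, v, vi

i → match
ii → match
iii → match
iv → no match
v → match
vi → match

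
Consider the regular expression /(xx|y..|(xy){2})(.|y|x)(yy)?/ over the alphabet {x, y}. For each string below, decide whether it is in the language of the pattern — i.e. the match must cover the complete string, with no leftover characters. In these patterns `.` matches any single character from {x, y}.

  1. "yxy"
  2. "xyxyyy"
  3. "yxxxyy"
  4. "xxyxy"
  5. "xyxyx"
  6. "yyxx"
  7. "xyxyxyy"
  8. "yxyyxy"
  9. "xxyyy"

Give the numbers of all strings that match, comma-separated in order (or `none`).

1 → no match
2 → no match
3 → match
4 → no match
5 → match
6 → match
7 → match
8 → no match
9 → match

3, 5, 6, 7, 9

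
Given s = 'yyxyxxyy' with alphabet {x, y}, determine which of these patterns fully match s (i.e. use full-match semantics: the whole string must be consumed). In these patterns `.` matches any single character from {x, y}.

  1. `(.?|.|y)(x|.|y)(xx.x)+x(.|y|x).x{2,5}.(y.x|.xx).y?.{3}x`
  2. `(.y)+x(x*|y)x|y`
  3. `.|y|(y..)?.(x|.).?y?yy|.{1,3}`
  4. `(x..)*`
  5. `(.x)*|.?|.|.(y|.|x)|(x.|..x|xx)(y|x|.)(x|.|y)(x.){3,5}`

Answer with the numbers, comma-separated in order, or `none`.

1 → no match — must end with 'x'
2 → no match
3 → match
4 → no match
5 → no match

3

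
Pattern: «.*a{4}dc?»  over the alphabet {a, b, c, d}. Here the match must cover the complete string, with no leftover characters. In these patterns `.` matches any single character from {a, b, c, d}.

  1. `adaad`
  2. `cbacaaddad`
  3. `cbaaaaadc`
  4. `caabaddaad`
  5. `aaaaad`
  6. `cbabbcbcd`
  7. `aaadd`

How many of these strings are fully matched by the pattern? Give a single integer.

1 → no match
2 → no match
3 → match
4 → no match
5 → match
6 → no match
7 → no match
Total matched: 2

2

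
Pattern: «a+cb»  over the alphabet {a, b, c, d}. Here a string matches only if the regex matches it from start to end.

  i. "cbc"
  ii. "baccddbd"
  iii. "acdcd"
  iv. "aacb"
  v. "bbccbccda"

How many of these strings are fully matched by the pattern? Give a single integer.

i → no match — must start with "a"
ii → no match — must start with "a"
iii → no match — must end with "acb"
iv → match
v → no match — must start with "a"
Total matched: 1

1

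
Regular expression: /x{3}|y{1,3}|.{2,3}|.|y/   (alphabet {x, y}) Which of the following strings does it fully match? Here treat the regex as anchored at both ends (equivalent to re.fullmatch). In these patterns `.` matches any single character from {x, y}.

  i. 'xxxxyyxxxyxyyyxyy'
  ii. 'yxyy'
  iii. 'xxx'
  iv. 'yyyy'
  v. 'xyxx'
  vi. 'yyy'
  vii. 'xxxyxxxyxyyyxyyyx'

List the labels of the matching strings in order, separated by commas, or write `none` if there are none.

iii, vi

i → no match
ii → no match
iii → match
iv → no match
v → no match
vi → match
vii → no match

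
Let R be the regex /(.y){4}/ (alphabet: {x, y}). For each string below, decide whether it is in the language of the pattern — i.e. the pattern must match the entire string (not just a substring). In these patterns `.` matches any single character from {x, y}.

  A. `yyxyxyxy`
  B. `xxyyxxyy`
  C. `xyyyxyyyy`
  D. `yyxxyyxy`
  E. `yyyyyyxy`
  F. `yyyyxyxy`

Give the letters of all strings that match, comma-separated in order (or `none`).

A, E, F

A. `yyxyxyxy` → match
B. `xxyyxxyy` → no match
C. `xyyyxyyyy` → no match
D. `yyxxyyxy` → no match
E. `yyyyyyxy` → match
F. `yyyyxyxy` → match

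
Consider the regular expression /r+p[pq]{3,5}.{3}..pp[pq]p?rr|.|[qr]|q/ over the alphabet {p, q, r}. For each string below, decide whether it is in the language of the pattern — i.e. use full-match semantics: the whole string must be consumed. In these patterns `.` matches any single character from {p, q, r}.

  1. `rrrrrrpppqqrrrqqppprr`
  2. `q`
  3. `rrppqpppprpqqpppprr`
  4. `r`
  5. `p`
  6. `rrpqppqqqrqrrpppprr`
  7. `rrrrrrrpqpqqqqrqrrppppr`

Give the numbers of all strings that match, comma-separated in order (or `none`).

1 → match
2 → match
3 → match
4 → match
5 → match
6 → match
7 → no match

1, 2, 3, 4, 5, 6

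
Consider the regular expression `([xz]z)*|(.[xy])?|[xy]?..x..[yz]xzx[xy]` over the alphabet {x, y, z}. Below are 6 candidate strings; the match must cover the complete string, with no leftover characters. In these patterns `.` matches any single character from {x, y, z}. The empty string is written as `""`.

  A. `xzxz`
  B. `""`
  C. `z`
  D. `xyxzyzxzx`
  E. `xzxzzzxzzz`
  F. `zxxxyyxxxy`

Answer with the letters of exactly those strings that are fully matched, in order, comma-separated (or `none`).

A. `xzxz` → match
B. `""` → match
C. `z` → no match
D. `xyxzyzxzx` → no match
E. `xzxzzzxzzz` → match
F. `zxxxyyxxxy` → no match

A, B, E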